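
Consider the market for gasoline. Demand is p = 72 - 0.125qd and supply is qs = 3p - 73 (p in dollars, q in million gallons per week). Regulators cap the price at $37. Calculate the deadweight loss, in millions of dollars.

Rearranging demand gives qd = 576 - 8p. Without the control the market clears where 576 - 8p = 3p - 73, i.e. p* = 59 and q* = 104.
Since 37 < 59, the ceiling is binding.
At p = 37: qd = 576 - 8·37 = 280 and qs = 3·37 - 73 = 38.
Quantity traded falls to 38. At q = 38 the demand price is (576 - 38)/8 = 67.25 and the supply price is (73 + 38)/3 = 37.
Deadweight loss = ½ · (67.25 - 37) · (104 - 38) = ½ · 30.25 · 66 = 998.25.

998.25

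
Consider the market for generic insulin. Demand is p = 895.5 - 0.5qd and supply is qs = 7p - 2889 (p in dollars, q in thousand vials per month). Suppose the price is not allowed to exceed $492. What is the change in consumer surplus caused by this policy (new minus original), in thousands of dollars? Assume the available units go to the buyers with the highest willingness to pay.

Rearranging demand gives qd = 1791 - 2p. Equilibrium: 1791 - 2p = 7p - 2889, so 4680 = 9p and p* = 520, q* = 751.
The ceiling of 492 is below the equilibrium price 520, so it binds.
At p = 492: qd = 1791 - 2·492 = 807 and qs = 7·492 - 2889 = 555.
Consumer surplus without the control is ½ · (895.5 - 520) · 751 = 141000.25.
With the ceiling, 555 units are sold at 492 (assume they go to the highest-value buyers). The demand price at q = 555 is 618, so CS = ½ · [(895.5 - 492) + (618 - 492)] · 555 = 146936.25.
Change in consumer surplus = 146936.25 - 141000.25 = 5936.

5936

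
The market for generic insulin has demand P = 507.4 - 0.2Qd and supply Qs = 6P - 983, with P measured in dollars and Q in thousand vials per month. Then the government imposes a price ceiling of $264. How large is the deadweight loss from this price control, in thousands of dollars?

Rearranging demand gives Qd = 2537 - 5P. In a free market, 2537 - 5P = 6P - 983 gives the equilibrium P* = 320, Q* = 937.
Because the ceiling (264) lies below the market-clearing price, it is binding.
At P = 264: Qd = 2537 - 5·264 = 1217 and Qs = 6·264 - 983 = 601.
Quantity traded falls to 601. At Q = 601 the demand price is (2537 - 601)/5 = 387.2 and the supply price is (983 + 601)/6 = 264.
Deadweight loss = ½ · (387.2 - 264) · (937 - 601) = ½ · 123.2 · 336 = 20697.6.

20697.6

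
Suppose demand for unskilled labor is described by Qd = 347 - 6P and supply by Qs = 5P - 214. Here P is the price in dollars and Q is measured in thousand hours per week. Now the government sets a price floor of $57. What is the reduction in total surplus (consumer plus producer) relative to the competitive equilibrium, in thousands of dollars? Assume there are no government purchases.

Without the control the market clears where 347 - 6P = 5P - 214, i.e. P* = 51 and Q* = 41.
Because the floor (57) lies above the market-clearing price, it is binding.
At P = 57: Qd = 347 - 6·57 = 5 and Qs = 5·57 - 214 = 71.
Quantity traded falls to 5. At Q = 5 the demand price is (347 - 5)/6 = 57 and the supply price is (214 + 5)/5 = 43.8.
Deadweight loss = ½ · (57 - 43.8) · (41 - 5) = ½ · 13.2 · 36 = 237.6.

237.6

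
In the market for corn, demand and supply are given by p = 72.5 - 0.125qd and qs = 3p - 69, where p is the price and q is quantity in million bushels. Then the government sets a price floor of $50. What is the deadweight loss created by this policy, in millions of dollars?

0

Rearranging demand gives qd = 580 - 8p. Equilibrium: 580 - 8p = 3p - 69, so 649 = 11p and p* = 59, q* = 108.
Since 50 is below p* = 59, the floor does not bind and the free-market outcome prevails.
Since the control does not bind, no trades are prevented and deadweight loss is zero.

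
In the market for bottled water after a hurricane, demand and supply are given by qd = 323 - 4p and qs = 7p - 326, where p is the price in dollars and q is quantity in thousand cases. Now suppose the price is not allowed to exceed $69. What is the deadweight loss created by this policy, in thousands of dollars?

0

Without the control the market clears where 323 - 4p = 7p - 326, i.e. p* = 59 and q* = 87.
Since 69 is above p* = 59, the ceiling does not bind and the free-market outcome prevails.
Since the control does not bind, no trades are prevented and deadweight loss is zero.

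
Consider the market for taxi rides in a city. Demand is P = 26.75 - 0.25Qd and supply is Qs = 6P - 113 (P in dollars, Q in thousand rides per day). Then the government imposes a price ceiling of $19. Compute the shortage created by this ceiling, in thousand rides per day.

30

Rearranging demand gives Qd = 107 - 4P. Equilibrium: 107 - 4P = 6P - 113, so 220 = 10P and P* = 22, Q* = 19.
The ceiling of 19 is below the equilibrium price 22, so it binds.
At P = 19: Qd = 107 - 4·19 = 31 and Qs = 6·19 - 113 = 1.
Shortage = Qd - Qs = 31 - 1 = 30.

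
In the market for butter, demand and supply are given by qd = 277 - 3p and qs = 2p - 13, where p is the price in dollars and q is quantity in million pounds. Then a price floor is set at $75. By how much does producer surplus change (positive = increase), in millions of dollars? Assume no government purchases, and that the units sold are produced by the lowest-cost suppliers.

Equilibrium: 277 - 3p = 2p - 13, so 290 = 5p and p* = 58, q* = 103.
Since 75 > 58, the floor is binding.
At p = 75: qd = 277 - 3·75 = 52 and qs = 2·75 - 13 = 137.
Producer surplus without the control is ½ · (58 - 6.5) · 103 = 2652.25.
With the floor, 52 units are sold at 75. The supply price at q = 52 is 32.5, so PS = ½ · [(75 - 6.5) + (75 - 32.5)] · 52 = 2886.
Change in producer surplus = 2886 - 2652.25 = 233.75.

233.75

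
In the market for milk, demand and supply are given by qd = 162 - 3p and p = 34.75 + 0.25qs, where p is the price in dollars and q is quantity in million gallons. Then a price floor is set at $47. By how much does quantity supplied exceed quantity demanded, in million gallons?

28

Rearranging supply gives qs = 4p - 139. Setting quantity demanded equal to quantity supplied, 162 - 3p = 4p - 139, gives p* = 43 and q* = 33.
Since 47 > 43, the floor is binding.
At p = 47: qd = 162 - 3·47 = 21 and qs = 4·47 - 139 = 49.
Surplus = qs - qd = 49 - 21 = 28.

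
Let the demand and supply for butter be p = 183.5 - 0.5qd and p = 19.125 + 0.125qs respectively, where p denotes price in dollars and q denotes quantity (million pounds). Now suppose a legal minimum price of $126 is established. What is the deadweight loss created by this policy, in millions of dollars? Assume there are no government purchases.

Rearranging demand gives qd = 367 - 2p; rearranging supply gives qs = 8p - 153. In a free market, 367 - 2p = 8p - 153 gives the equilibrium p* = 52, q* = 263.
The floor of 126 is above the equilibrium price 52, so it binds.
At p = 126: qd = 367 - 2·126 = 115 and qs = 8·126 - 153 = 855.
Quantity traded falls to 115. At q = 115 the demand price is (367 - 115)/2 = 126 and the supply price is (153 + 115)/8 = 33.5.
Deadweight loss = ½ · (126 - 33.5) · (263 - 115) = ½ · 92.5 · 148 = 6845.

6845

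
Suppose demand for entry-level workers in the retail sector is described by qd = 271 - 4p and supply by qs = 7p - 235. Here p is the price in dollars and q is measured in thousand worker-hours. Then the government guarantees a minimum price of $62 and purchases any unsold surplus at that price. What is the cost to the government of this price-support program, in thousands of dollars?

10912

In a free market, 271 - 4p = 7p - 235 gives the equilibrium p* = 46, q* = 87.
Because the floor (62) lies above the market-clearing price, it is binding.
At p = 62: qd = 271 - 4·62 = 23 and qs = 7·62 - 235 = 199.
Surplus = qs - qd = 176.
Government expenditure = surplus × support price = 176 × 62 = 10912.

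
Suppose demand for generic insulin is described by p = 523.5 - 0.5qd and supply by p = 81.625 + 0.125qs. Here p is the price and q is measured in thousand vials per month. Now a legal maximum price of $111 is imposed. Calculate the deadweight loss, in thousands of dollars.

69620

Rearranging demand gives qd = 1047 - 2p; rearranging supply gives qs = 8p - 653. Equilibrium: 1047 - 2p = 8p - 653, so 1700 = 10p and p* = 170, q* = 707.
The ceiling of 111 is below the equilibrium price 170, so it binds.
At p = 111: qd = 1047 - 2·111 = 825 and qs = 8·111 - 653 = 235.
Quantity traded falls to 235. At q = 235 the demand price is (1047 - 235)/2 = 406 and the supply price is (653 + 235)/8 = 111.
Deadweight loss = ½ · (406 - 111) · (707 - 235) = ½ · 295 · 472 = 69620.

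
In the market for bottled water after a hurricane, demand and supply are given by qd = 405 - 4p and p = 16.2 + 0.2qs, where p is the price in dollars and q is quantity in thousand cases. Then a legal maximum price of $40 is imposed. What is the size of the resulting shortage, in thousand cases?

126

Rearranging supply gives qs = 5p - 81. Setting quantity demanded equal to quantity supplied, 405 - 4p = 5p - 81, gives p* = 54 and q* = 189.
The ceiling of 40 is below the equilibrium price 54, so it binds.
At p = 40: qd = 405 - 4·40 = 245 and qs = 5·40 - 81 = 119.
Shortage = qd - qs = 245 - 119 = 126.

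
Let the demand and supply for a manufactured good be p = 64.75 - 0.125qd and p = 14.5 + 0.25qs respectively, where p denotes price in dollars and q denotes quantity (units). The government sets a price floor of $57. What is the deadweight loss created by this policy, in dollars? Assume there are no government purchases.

972

Rearranging demand gives qd = 518 - 8p; rearranging supply gives qs = 4p - 58. Equilibrium: 518 - 8p = 4p - 58, so 576 = 12p and p* = 48, q* = 134.
Since 57 > 48, the floor is binding.
At p = 57: qd = 518 - 8·57 = 62 and qs = 4·57 - 58 = 170.
Quantity traded falls to 62. At q = 62 the demand price is (518 - 62)/8 = 57 and the supply price is (58 + 62)/4 = 30.
Deadweight loss = ½ · (57 - 30) · (134 - 62) = ½ · 27 · 72 = 972.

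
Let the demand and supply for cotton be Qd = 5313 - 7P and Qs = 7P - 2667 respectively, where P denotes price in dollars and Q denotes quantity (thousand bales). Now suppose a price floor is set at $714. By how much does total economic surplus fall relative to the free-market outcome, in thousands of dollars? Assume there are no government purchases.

145152

Setting quantity demanded equal to quantity supplied, 5313 - 7P = 7P - 2667, gives P* = 570 and Q* = 1323.
Because the floor (714) lies above the market-clearing price, it is binding.
At P = 714: Qd = 5313 - 7·714 = 315 and Qs = 7·714 - 2667 = 2331.
Quantity traded falls to 315. At Q = 315 the demand price is (5313 - 315)/7 = 714 and the supply price is (2667 + 315)/7 = 426.
Deadweight loss = ½ · (714 - 426) · (1323 - 315) = ½ · 288 · 1008 = 145152.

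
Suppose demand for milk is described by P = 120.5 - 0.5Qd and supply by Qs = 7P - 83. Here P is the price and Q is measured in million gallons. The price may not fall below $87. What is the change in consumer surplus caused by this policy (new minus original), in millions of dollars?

-6018

Rearranging demand gives Qd = 241 - 2P. Without the control the market clears where 241 - 2P = 7P - 83, i.e. P* = 36 and Q* = 169.
The floor of 87 is above the equilibrium price 36, so it binds.
At P = 87: Qd = 241 - 2·87 = 67 and Qs = 7·87 - 83 = 526.
Consumer surplus without the control is ½ · (120.5 - 36) · 169 = 7140.25.
With the floor, consumers buy 67 units at 87, so CS = ½ · (120.5 - 87) · 67 = 1122.25.
Change in consumer surplus = 1122.25 - 7140.25 = -6018.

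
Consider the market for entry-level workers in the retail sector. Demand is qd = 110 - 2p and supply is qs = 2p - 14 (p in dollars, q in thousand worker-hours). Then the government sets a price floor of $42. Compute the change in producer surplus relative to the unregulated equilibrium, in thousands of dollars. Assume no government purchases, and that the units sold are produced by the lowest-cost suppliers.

165

Setting quantity demanded equal to quantity supplied, 110 - 2p = 2p - 14, gives p* = 31 and q* = 48.
The floor of 42 is above the equilibrium price 31, so it binds.
At p = 42: qd = 110 - 2·42 = 26 and qs = 2·42 - 14 = 70.
Producer surplus without the control is ½ · (31 - 7) · 48 = 576.
With the floor, 26 units are sold at 42. The supply price at q = 26 is 20, so PS = ½ · [(42 - 7) + (42 - 20)] · 26 = 741.
Change in producer surplus = 741 - 576 = 165.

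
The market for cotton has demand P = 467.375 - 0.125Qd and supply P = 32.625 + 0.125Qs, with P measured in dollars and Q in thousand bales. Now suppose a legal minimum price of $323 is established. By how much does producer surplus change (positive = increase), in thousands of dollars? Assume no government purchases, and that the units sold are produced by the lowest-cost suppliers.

62999

Rearranging demand gives Qd = 3739 - 8P; rearranging supply gives Qs = 8P - 261. Setting quantity demanded equal to quantity supplied, 3739 - 8P = 8P - 261, gives P* = 250 and Q* = 1739.
Since 323 > 250, the floor is binding.
At P = 323: Qd = 3739 - 8·323 = 1155 and Qs = 8·323 - 261 = 2323.
Producer surplus without the control is ½ · (250 - 32.625) · 1739 = 189007.5625.
With the floor, 1155 units are sold at 323. The supply price at Q = 1155 is 177, so PS = ½ · [(323 - 32.625) + (323 - 177)] · 1155 = 252006.5625.
Change in producer surplus = 252006.5625 - 189007.5625 = 62999.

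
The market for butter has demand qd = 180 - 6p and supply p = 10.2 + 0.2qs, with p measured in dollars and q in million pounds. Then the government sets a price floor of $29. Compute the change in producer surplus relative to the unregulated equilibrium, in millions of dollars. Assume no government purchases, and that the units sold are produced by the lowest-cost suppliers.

Rearranging supply gives qs = 5p - 51. Setting quantity demanded equal to quantity supplied, 180 - 6p = 5p - 51, gives p* = 21 and q* = 54.
Because the floor (29) lies above the market-clearing price, it is binding.
At p = 29: qd = 180 - 6·29 = 6 and qs = 5·29 - 51 = 94.
Producer surplus without the control is ½ · (21 - 10.2) · 54 = 291.6.
With the floor, 6 units are sold at 29. The supply price at q = 6 is 11.4, so PS = ½ · [(29 - 10.2) + (29 - 11.4)] · 6 = 109.2.
Change in producer surplus = 109.2 - 291.6 = -182.4.

-182.4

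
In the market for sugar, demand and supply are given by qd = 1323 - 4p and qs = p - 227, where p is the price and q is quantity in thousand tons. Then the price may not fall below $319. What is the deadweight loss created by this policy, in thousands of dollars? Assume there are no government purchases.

Setting quantity demanded equal to quantity supplied, 1323 - 4p = p - 227, gives p* = 310 and q* = 83.
The floor of 319 is above the equilibrium price 310, so it binds.
At p = 319: qd = 1323 - 4·319 = 47 and qs = 319 - 227 = 92.
Quantity traded falls to 47. At q = 47 the demand price is (1323 - 47)/4 = 319 and the supply price is 227 + 47 = 274.
Deadweight loss = ½ · (319 - 274) · (83 - 47) = ½ · 45 · 36 = 810.

810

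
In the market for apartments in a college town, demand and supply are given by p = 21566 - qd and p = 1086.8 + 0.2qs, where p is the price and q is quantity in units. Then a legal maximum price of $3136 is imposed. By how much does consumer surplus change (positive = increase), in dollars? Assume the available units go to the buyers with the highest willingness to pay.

-9280656

Rearranging demand gives qd = 21566 - p; rearranging supply gives qs = 5p - 5434. Equilibrium: 21566 - p = 5p - 5434, so 27000 = 6p and p* = 4500, q* = 17066.
Since 3136 < 4500, the ceiling is binding.
At p = 3136: qd = 21566 - 3136 = 18430 and qs = 5·3136 - 5434 = 10246.
Consumer surplus without the control is ½ · (21566 - 4500) · 17066 = 145624178.
With the ceiling, 10246 units are sold at 3136 (assume they go to the highest-value buyers). The demand price at q = 10246 is 11320, so CS = ½ · [(21566 - 3136) + (11320 - 3136)] · 10246 = 136343522.
Change in consumer surplus = 136343522 - 145624178 = -9280656.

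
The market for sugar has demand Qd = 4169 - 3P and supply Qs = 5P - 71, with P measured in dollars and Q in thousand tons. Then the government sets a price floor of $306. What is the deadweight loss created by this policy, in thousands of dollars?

Without the control the market clears where 4169 - 3P = 5P - 71, i.e. P* = 530 and Q* = 2579.
The floor of 306 is below the equilibrium price 530, so it is not binding; the market clears at P* = 530, Q* = 2579.
Since the control does not bind, no trades are prevented and deadweight loss is zero.

0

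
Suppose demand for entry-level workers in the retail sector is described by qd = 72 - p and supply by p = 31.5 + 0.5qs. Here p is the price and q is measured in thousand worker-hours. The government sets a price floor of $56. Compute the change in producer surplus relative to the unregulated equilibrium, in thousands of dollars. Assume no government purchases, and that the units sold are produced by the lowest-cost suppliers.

145.75

Rearranging supply gives qs = 2p - 63. Equilibrium: 72 - p = 2p - 63, so 135 = 3p and p* = 45, q* = 27.
Since 56 > 45, the floor is binding.
At p = 56: qd = 72 - 56 = 16 and qs = 2·56 - 63 = 49.
Producer surplus without the control is ½ · (45 - 31.5) · 27 = 182.25.
With the floor, 16 units are sold at 56. The supply price at q = 16 is 39.5, so PS = ½ · [(56 - 31.5) + (56 - 39.5)] · 16 = 328.
Change in producer surplus = 328 - 182.25 = 145.75.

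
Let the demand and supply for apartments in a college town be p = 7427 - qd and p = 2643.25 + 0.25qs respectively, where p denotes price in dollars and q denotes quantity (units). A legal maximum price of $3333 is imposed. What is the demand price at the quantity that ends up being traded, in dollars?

Rearranging demand gives qd = 7427 - p; rearranging supply gives qs = 4p - 10573. In a free market, 7427 - p = 4p - 10573 gives the equilibrium p* = 3600, q* = 3827.
The ceiling of 3333 is below the equilibrium price 3600, so it binds.
At p = 3333: qd = 7427 - 3333 = 4094 and qs = 4·3333 - 10573 = 2759.
Only 2759 units reach the market. On the demand curve, the marginal buyer's willingness to pay at q = 2759 is (7427 - 2759) = 4668.

4668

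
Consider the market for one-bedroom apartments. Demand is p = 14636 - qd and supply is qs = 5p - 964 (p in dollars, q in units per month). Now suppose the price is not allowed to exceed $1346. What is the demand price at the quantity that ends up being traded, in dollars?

Rearranging demand gives qd = 14636 - p. Without the control the market clears where 14636 - p = 5p - 964, i.e. p* = 2600 and q* = 12036.
Because the ceiling (1346) lies below the market-clearing price, it is binding.
At p = 1346: qd = 14636 - 1346 = 13290 and qs = 5·1346 - 964 = 5766.
Only 5766 units reach the market. On the demand curve, the marginal buyer's willingness to pay at q = 5766 is (14636 - 5766) = 8870.

8870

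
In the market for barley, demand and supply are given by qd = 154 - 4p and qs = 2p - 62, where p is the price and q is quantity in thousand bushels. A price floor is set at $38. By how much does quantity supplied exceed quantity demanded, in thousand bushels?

Setting quantity demanded equal to quantity supplied, 154 - 4p = 2p - 62, gives p* = 36 and q* = 10.
Since 38 > 36, the floor is binding.
At p = 38: qd = 154 - 4·38 = 2 and qs = 2·38 - 62 = 14.
Surplus = qs - qd = 14 - 2 = 12.

12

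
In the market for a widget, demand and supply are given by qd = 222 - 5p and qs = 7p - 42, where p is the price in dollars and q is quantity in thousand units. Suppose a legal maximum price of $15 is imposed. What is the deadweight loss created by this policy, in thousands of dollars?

411.6

In a free market, 222 - 5p = 7p - 42 gives the equilibrium p* = 22, q* = 112.
Since 15 < 22, the ceiling is binding.
At p = 15: qd = 222 - 5·15 = 147 and qs = 7·15 - 42 = 63.
Quantity traded falls to 63. At q = 63 the demand price is (222 - 63)/5 = 31.8 and the supply price is (42 + 63)/7 = 15.
Deadweight loss = ½ · (31.8 - 15) · (112 - 63) = ½ · 16.8 · 49 = 411.6.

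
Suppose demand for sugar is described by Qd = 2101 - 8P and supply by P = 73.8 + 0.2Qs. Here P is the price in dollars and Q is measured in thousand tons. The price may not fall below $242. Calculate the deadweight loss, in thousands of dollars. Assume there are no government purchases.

28121.6

Rearranging supply gives Qs = 5P - 369. Setting quantity demanded equal to quantity supplied, 2101 - 8P = 5P - 369, gives P* = 190 and Q* = 581.
Since 242 > 190, the floor is binding.
At P = 242: Qd = 2101 - 8·242 = 165 and Qs = 5·242 - 369 = 841.
Quantity traded falls to 165. At Q = 165 the demand price is (2101 - 165)/8 = 242 and the supply price is (369 + 165)/5 = 106.8.
Deadweight loss = ½ · (242 - 106.8) · (581 - 165) = ½ · 135.2 · 416 = 28121.6.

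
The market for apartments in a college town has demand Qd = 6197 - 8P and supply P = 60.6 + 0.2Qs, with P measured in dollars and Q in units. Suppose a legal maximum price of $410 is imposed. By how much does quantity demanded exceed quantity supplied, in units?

1170

Rearranging supply gives Qs = 5P - 303. Equilibrium: 6197 - 8P = 5P - 303, so 6500 = 13P and P* = 500, Q* = 2197.
The ceiling of 410 is below the equilibrium price 500, so it binds.
At P = 410: Qd = 6197 - 8·410 = 2917 and Qs = 5·410 - 303 = 1747.
Shortage = Qd - Qs = 2917 - 1747 = 1170.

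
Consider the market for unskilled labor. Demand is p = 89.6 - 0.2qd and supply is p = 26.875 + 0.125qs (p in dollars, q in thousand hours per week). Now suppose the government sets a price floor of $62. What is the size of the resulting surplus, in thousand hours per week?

Rearranging demand gives qd = 448 - 5p; rearranging supply gives qs = 8p - 215. Setting quantity demanded equal to quantity supplied, 448 - 5p = 8p - 215, gives p* = 51 and q* = 193.
The floor of 62 is above the equilibrium price 51, so it binds.
At p = 62: qd = 448 - 5·62 = 138 and qs = 8·62 - 215 = 281.
Surplus = qs - qd = 281 - 138 = 143.

143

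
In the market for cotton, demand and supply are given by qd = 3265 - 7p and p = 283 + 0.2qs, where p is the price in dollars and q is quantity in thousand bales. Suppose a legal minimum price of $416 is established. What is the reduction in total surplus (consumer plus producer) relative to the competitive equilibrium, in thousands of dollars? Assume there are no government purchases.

5678.4

Rearranging supply gives qs = 5p - 1415. Without the control the market clears where 3265 - 7p = 5p - 1415, i.e. p* = 390 and q* = 535.
Since 416 > 390, the floor is binding.
At p = 416: qd = 3265 - 7·416 = 353 and qs = 5·416 - 1415 = 665.
Quantity traded falls to 353. At q = 353 the demand price is (3265 - 353)/7 = 416 and the supply price is (1415 + 353)/5 = 353.6.
Deadweight loss = ½ · (416 - 353.6) · (535 - 353) = ½ · 62.4 · 182 = 5678.4.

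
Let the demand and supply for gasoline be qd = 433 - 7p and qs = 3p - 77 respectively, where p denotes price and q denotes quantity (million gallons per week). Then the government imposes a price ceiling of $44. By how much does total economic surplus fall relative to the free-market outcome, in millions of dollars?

Setting quantity demanded equal to quantity supplied, 433 - 7p = 3p - 77, gives p* = 51 and q* = 76.
The ceiling of 44 is below the equilibrium price 51, so it binds.
At p = 44: qd = 433 - 7·44 = 125 and qs = 3·44 - 77 = 55.
Quantity traded falls to 55. At q = 55 the demand price is (433 - 55)/7 = 54 and the supply price is (77 + 55)/3 = 44.
Deadweight loss = ½ · (54 - 44) · (76 - 55) = ½ · 10 · 21 = 105.

105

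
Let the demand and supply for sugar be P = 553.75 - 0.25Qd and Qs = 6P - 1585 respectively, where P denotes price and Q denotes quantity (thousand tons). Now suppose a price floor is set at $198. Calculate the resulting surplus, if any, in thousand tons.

Rearranging demand gives Qd = 2215 - 4P. In a free market, 2215 - 4P = 6P - 1585 gives the equilibrium P* = 380, Q* = 695.
The floor of 198 is below the equilibrium price 380, so it is not binding; the market clears at P* = 380, Q* = 695.
Since the control does not bind, there is no surplus.

0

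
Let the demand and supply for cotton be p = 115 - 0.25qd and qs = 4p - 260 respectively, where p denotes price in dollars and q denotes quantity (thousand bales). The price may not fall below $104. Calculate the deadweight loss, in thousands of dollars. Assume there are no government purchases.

Rearranging demand gives qd = 460 - 4p. Setting quantity demanded equal to quantity supplied, 460 - 4p = 4p - 260, gives p* = 90 and q* = 100.
The floor of 104 is above the equilibrium price 90, so it binds.
At p = 104: qd = 460 - 4·104 = 44 and qs = 4·104 - 260 = 156.
Quantity traded falls to 44. At q = 44 the demand price is (460 - 44)/4 = 104 and the supply price is (260 + 44)/4 = 76.
Deadweight loss = ½ · (104 - 76) · (100 - 44) = ½ · 28 · 56 = 784.

784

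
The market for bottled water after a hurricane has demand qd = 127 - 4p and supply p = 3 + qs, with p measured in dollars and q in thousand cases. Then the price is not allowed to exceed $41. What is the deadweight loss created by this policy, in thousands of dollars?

Rearranging supply gives qs = p - 3. In a free market, 127 - 4p = p - 3 gives the equilibrium p* = 26, q* = 23.
The ceiling of 41 is above the equilibrium price 26, so it is not binding; the market clears at p* = 26, q* = 23.
Since the control does not bind, no trades are prevented and deadweight loss is zero.

0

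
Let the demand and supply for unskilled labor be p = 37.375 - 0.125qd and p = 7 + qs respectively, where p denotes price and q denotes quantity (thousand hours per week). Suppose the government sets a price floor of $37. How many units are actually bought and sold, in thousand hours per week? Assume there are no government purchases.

3

Rearranging demand gives qd = 299 - 8p; rearranging supply gives qs = p - 7. In a free market, 299 - 8p = p - 7 gives the equilibrium p* = 34, q* = 27.
Since 37 > 34, the floor is binding.
At p = 37: qd = 299 - 8·37 = 3 and qs = 37 - 7 = 30.
The quantity actually transacted is the short side, demand: 3.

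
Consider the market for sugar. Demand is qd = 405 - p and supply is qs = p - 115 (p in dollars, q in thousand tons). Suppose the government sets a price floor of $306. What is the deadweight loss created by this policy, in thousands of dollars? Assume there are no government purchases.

2116

In a free market, 405 - p = p - 115 gives the equilibrium p* = 260, q* = 145.
Because the floor (306) lies above the market-clearing price, it is binding.
At p = 306: qd = 405 - 306 = 99 and qs = 306 - 115 = 191.
Quantity traded falls to 99. At q = 99 the demand price is 405 - 99 = 306 and the supply price is 115 + 99 = 214.
Deadweight loss = ½ · (306 - 214) · (145 - 99) = ½ · 92 · 46 = 2116.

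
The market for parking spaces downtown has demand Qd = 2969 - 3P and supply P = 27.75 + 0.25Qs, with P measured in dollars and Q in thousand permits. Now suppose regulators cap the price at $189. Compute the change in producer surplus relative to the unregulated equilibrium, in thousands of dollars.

Rearranging supply gives Qs = 4P - 111. Equilibrium: 2969 - 3P = 4P - 111, so 3080 = 7P and P* = 440, Q* = 1649.
Since 189 < 440, the ceiling is binding.
At P = 189: Qd = 2969 - 3·189 = 2402 and Qs = 4·189 - 111 = 645.
Producer surplus without the control is ½ · (440 - 27.75) · 1649 = 339900.125.
With the ceiling, producers sell 645 units at 189, so PS = ½ · (189 - 27.75) · 645 = 52003.125.
Change in producer surplus = 52003.125 - 339900.125 = -287897.

-287897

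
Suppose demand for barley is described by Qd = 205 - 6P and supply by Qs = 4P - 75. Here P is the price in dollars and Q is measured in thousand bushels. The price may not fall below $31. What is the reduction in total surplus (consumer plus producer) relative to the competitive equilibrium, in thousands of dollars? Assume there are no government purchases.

Setting quantity demanded equal to quantity supplied, 205 - 6P = 4P - 75, gives P* = 28 and Q* = 37.
Since 31 > 28, the floor is binding.
At P = 31: Qd = 205 - 6·31 = 19 and Qs = 4·31 - 75 = 49.
Quantity traded falls to 19. At Q = 19 the demand price is (205 - 19)/6 = 31 and the supply price is (75 + 19)/4 = 23.5.
Deadweight loss = ½ · (31 - 23.5) · (37 - 19) = ½ · 7.5 · 18 = 67.5.

67.5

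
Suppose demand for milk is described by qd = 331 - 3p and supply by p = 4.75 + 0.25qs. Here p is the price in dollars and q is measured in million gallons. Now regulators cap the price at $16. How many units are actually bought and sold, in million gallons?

45

Rearranging supply gives qs = 4p - 19. Without the control the market clears where 331 - 3p = 4p - 19, i.e. p* = 50 and q* = 181.
Because the ceiling (16) lies below the market-clearing price, it is binding.
At p = 16: qd = 331 - 3·16 = 283 and qs = 4·16 - 19 = 45.
The quantity actually transacted is the short side, supply: 45.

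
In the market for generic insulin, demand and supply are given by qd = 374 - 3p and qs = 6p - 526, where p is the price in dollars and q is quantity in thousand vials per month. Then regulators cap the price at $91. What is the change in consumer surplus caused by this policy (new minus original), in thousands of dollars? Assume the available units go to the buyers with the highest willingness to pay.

-306

In a free market, 374 - 3p = 6p - 526 gives the equilibrium p* = 100, q* = 74.
Since 91 < 100, the ceiling is binding.
At p = 91: qd = 374 - 3·91 = 101 and qs = 6·91 - 526 = 20.
Consumer surplus without the control is ½ · (374/3 - 100) · 74 = 2738/3.
With the ceiling, 20 units are sold at 91 (assume they go to the highest-value buyers). The demand price at q = 20 is 118, so CS = ½ · [(374/3 - 91) + (118 - 91)] · 20 = 1820/3.
Change in consumer surplus = 1820/3 - 2738/3 = -306.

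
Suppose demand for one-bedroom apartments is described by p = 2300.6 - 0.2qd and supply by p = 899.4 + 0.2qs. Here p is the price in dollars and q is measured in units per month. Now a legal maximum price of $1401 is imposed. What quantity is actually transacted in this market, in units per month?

2508

Rearranging demand gives qd = 11503 - 5p; rearranging supply gives qs = 5p - 4497. Setting quantity demanded equal to quantity supplied, 11503 - 5p = 5p - 4497, gives p* = 1600 and q* = 3503.
The ceiling of 1401 is below the equilibrium price 1600, so it binds.
At p = 1401: qd = 11503 - 5·1401 = 4498 and qs = 5·1401 - 4497 = 2508.
The quantity actually transacted is the short side, supply: 2508.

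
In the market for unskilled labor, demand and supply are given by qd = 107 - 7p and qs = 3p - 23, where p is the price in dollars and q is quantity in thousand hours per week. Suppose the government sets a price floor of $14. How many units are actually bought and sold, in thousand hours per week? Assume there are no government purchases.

Without the control the market clears where 107 - 7p = 3p - 23, i.e. p* = 13 and q* = 16.
Since 14 > 13, the floor is binding.
At p = 14: qd = 107 - 7·14 = 9 and qs = 3·14 - 23 = 19.
The quantity actually transacted is the short side, demand: 9.

9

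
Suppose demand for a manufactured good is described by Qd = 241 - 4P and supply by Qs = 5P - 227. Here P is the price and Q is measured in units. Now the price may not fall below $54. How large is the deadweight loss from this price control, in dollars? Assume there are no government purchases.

In a free market, 241 - 4P = 5P - 227 gives the equilibrium P* = 52, Q* = 33.
Since 54 > 52, the floor is binding.
At P = 54: Qd = 241 - 4·54 = 25 and Qs = 5·54 - 227 = 43.
Quantity traded falls to 25. At Q = 25 the demand price is (241 - 25)/4 = 54 and the supply price is (227 + 25)/5 = 50.4.
Deadweight loss = ½ · (54 - 50.4) · (33 - 25) = ½ · 3.6 · 8 = 14.4.

14.4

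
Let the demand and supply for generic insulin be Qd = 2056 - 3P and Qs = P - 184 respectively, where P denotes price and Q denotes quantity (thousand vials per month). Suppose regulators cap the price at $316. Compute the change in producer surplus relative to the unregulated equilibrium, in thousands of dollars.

Equilibrium: 2056 - 3P = P - 184, so 2240 = 4P and P* = 560, Q* = 376.
The ceiling of 316 is below the equilibrium price 560, so it binds.
At P = 316: Qd = 2056 - 3·316 = 1108 and Qs = 316 - 184 = 132.
Producer surplus without the control is ½ · (560 - 184) · 376 = 70688.
With the ceiling, producers sell 132 units at 316, so PS = ½ · (316 - 184) · 132 = 8712.
Change in producer surplus = 8712 - 70688 = -61976.

-61976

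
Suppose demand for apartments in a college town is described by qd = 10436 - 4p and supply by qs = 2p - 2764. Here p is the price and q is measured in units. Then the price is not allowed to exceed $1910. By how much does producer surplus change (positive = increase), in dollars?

Equilibrium: 10436 - 4p = 2p - 2764, so 13200 = 6p and p* = 2200, q* = 1636.
Because the ceiling (1910) lies below the market-clearing price, it is binding.
At p = 1910: qd = 10436 - 4·1910 = 2796 and qs = 2·1910 - 2764 = 1056.
Producer surplus without the control is ½ · (2200 - 1382) · 1636 = 669124.
With the ceiling, producers sell 1056 units at 1910, so PS = ½ · (1910 - 1382) · 1056 = 278784.
Change in producer surplus = 278784 - 669124 = -390340.

-390340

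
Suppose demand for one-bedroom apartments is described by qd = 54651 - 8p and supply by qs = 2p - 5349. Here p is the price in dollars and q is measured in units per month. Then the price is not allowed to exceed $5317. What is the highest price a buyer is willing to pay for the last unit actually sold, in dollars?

6170.75

Equilibrium: 54651 - 8p = 2p - 5349, so 60000 = 10p and p* = 6000, q* = 6651.
The ceiling of 5317 is below the equilibrium price 6000, so it binds.
At p = 5317: qd = 54651 - 8·5317 = 12115 and qs = 2·5317 - 5349 = 5285.
Only 5285 units reach the market. On the demand curve, the marginal buyer's willingness to pay at q = 5285 is (54651 - 5285)/8 = 6170.75.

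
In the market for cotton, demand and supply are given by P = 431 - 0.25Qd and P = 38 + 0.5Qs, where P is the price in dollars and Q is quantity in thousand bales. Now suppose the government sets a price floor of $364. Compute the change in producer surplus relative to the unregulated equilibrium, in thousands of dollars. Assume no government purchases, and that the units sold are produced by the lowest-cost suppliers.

Rearranging demand gives Qd = 1724 - 4P; rearranging supply gives Qs = 2P - 76. Equilibrium: 1724 - 4P = 2P - 76, so 1800 = 6P and P* = 300, Q* = 524.
Since 364 > 300, the floor is binding.
At P = 364: Qd = 1724 - 4·364 = 268 and Qs = 2·364 - 76 = 652.
Producer surplus without the control is ½ · (300 - 38) · 524 = 68644.
With the floor, 268 units are sold at 364. The supply price at Q = 268 is 172, so PS = ½ · [(364 - 38) + (364 - 172)] · 268 = 69412.
Change in producer surplus = 69412 - 68644 = 768.

768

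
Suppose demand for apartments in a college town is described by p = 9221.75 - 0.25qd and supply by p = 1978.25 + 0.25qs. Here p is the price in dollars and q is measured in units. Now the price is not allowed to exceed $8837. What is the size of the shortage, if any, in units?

Rearranging demand gives qd = 36887 - 4p; rearranging supply gives qs = 4p - 7913. Equilibrium: 36887 - 4p = 4p - 7913, so 44800 = 8p and p* = 5600, q* = 14487.
Since 8837 is above p* = 5600, the ceiling does not bind and the free-market outcome prevails.
Since the control does not bind, there is no shortage.

0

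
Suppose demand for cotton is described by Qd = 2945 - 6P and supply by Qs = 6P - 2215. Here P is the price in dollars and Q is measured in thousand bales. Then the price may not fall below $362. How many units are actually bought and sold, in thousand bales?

365

Equilibrium: 2945 - 6P = 6P - 2215, so 5160 = 12P and P* = 430, Q* = 365.
Since 362 is below P* = 430, the floor does not bind and the free-market outcome prevails.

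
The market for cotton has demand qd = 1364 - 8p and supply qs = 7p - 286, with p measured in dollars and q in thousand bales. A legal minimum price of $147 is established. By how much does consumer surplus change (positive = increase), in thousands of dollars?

-12432

Without the control the market clears where 1364 - 8p = 7p - 286, i.e. p* = 110 and q* = 484.
The floor of 147 is above the equilibrium price 110, so it binds.
At p = 147: qd = 1364 - 8·147 = 188 and qs = 7·147 - 286 = 743.
Consumer surplus without the control is ½ · (170.5 - 110) · 484 = 14641.
With the floor, consumers buy 188 units at 147, so CS = ½ · (170.5 - 147) · 188 = 2209.
Change in consumer surplus = 2209 - 14641 = -12432.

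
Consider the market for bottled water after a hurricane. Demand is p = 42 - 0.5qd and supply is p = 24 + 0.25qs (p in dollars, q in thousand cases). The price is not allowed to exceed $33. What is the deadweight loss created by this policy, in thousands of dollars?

Rearranging demand gives qd = 84 - 2p; rearranging supply gives qs = 4p - 96. In a free market, 84 - 2p = 4p - 96 gives the equilibrium p* = 30, q* = 24.
The ceiling of 33 is above the equilibrium price 30, so it is not binding; the market clears at p* = 30, q* = 24.
Since the control does not bind, no trades are prevented and deadweight loss is zero.

0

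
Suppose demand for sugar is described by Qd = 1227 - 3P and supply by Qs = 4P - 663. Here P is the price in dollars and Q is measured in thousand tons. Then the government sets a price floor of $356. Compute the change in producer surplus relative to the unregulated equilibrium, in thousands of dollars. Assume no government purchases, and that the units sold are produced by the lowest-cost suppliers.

Equilibrium: 1227 - 3P = 4P - 663, so 1890 = 7P and P* = 270, Q* = 417.
The floor of 356 is above the equilibrium price 270, so it binds.
At P = 356: Qd = 1227 - 3·356 = 159 and Qs = 4·356 - 663 = 761.
Producer surplus without the control is ½ · (270 - 165.75) · 417 = 21736.125.
With the floor, 159 units are sold at 356. The supply price at Q = 159 is 205.5, so PS = ½ · [(356 - 165.75) + (356 - 205.5)] · 159 = 27089.625.
Change in producer surplus = 27089.625 - 21736.125 = 5353.5.

5353.5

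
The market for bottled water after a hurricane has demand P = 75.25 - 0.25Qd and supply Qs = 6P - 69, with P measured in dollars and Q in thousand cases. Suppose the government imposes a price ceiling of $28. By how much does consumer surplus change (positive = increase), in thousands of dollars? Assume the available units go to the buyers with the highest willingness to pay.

Rearranging demand gives Qd = 301 - 4P. Equilibrium: 301 - 4P = 6P - 69, so 370 = 10P and P* = 37, Q* = 153.
Because the ceiling (28) lies below the market-clearing price, it is binding.
At P = 28: Qd = 301 - 4·28 = 189 and Qs = 6·28 - 69 = 99.
Consumer surplus without the control is ½ · (75.25 - 37) · 153 = 2926.125.
With the ceiling, 99 units are sold at 28 (assume they go to the highest-value buyers). The demand price at Q = 99 is 50.5, so CS = ½ · [(75.25 - 28) + (50.5 - 28)] · 99 = 3452.625.
Change in consumer surplus = 3452.625 - 2926.125 = 526.5.

526.5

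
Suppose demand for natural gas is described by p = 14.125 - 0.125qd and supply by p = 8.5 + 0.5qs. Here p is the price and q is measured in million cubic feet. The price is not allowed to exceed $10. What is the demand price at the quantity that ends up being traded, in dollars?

Rearranging demand gives qd = 113 - 8p; rearranging supply gives qs = 2p - 17. Equilibrium: 113 - 8p = 2p - 17, so 130 = 10p and p* = 13, q* = 9.
The ceiling of 10 is below the equilibrium price 13, so it binds.
At p = 10: qd = 113 - 8·10 = 33 and qs = 2·10 - 17 = 3.
Only 3 units reach the market. On the demand curve, the marginal buyer's willingness to pay at q = 3 is (113 - 3)/8 = 13.75.

13.75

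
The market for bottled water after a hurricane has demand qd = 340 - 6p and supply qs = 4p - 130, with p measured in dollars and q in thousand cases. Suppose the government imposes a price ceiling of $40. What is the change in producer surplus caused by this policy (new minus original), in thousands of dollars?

-308

Setting quantity demanded equal to quantity supplied, 340 - 6p = 4p - 130, gives p* = 47 and q* = 58.
The ceiling of 40 is below the equilibrium price 47, so it binds.
At p = 40: qd = 340 - 6·40 = 100 and qs = 4·40 - 130 = 30.
Producer surplus without the control is ½ · (47 - 32.5) · 58 = 420.5.
With the ceiling, producers sell 30 units at 40, so PS = ½ · (40 - 32.5) · 30 = 112.5.
Change in producer surplus = 112.5 - 420.5 = -308.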